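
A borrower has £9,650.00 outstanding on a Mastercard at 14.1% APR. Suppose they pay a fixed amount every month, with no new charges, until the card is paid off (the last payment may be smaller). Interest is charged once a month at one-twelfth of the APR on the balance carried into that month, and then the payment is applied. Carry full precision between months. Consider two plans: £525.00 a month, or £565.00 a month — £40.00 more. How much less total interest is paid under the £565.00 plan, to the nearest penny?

Monthly rate r = 14.1%/12 = 1.175% = 0.01175.
At £525.00/mo: n = ⌈−ln(1 − rB₀/P)/ln(1+r)⌉ = 21 payments (last £435.74); total interest = total paid − £9,650.00 = £1,285.74.
At £565.00/mo: 20 payments (last £99.76); total interest £1,184.76.
Interest saved = £1,285.74 − £1,184.76 = £100.98.

£100.98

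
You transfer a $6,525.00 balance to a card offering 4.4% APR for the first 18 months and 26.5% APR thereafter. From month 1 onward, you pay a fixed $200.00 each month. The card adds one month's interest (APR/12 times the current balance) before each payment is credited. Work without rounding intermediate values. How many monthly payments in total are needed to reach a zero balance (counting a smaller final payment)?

Promo months 1–18 at r₀ = 4.4%/12 = 0.00366667; months 19+ at r₁ = 26.5%/12 = 0.0220833.
After month 18: iterate B ← B·(1+r₀) − $200.00 for 18 months → $3,254.91.
Then at r₁ with $200.00/mo: n₂ = −ln(1 − r₁·B/P)/ln(1+r₁) ≈ 20.39 → 21 more payments.

39 payments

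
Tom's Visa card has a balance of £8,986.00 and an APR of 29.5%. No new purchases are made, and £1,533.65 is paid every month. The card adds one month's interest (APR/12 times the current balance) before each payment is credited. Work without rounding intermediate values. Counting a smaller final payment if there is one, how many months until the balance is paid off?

7 months

Monthly rate r = 29.5%/12 = 2.45833% = 0.0245833.
Recurrence: B ← B·(1+r) − £1,533.65.
Month 1: interest £220.91; balance after payment £7,673.26.
Month 2: interest £188.63; balance after payment £6,328.24.
Closed form: n = −ln(1 − rB₀/P)/ln(1+r) = −ln(0.85596)/ln(1.02458) ≈ 6.404, so the balance reaches zero during payment 7.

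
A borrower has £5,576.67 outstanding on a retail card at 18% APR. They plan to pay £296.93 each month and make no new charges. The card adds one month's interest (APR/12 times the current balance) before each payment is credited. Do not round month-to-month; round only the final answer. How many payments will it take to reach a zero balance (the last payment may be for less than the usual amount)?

Monthly rate r = 18%/12 = 1.5% = 0.015.
Recurrence: B ← B·(1+r) − £296.93.
Month 1: interest £83.65; balance after payment £5,363.39.
Month 2: interest £80.45; balance after payment £5,146.91.
Closed form: n = −ln(1 − rB₀/P)/ln(1+r) = −ln(0.71828)/ln(1.015) ≈ 22.224, so the balance reaches zero during payment 23.

23 payments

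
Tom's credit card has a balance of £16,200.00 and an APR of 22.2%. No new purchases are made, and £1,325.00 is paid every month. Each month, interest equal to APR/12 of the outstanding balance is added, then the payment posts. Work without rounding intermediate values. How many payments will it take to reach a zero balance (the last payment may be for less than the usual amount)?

Monthly rate r = 22.2%/12 = 1.85% = 0.0185.
Recurrence: B ← B·(1+r) − £1,325.00.
Month 1: interest £299.70; balance after payment £15,174.70.
Month 2: interest £280.73; balance after payment £14,130.43.
Closed form: n = −ln(1 − rB₀/P)/ln(1+r) = −ln(0.77381)/ln(1.0185) ≈ 13.989, so the balance reaches zero during payment 14.

14 payments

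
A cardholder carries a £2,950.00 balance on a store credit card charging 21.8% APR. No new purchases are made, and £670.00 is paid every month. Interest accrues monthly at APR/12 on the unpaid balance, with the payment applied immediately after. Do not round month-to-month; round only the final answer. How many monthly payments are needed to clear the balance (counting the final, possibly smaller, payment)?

5 months

Monthly rate r = 21.8%/12 = 1.81667% = 0.0181667.
Recurrence: B ← B·(1+r) − £670.00.
Month 1: interest £53.59; balance after payment £2,333.59.
Month 2: interest £42.39; balance after payment £1,705.99.
Month 3: interest £30.99; balance after payment £1,066.98.
Month 4: interest £19.38; balance after payment £416.36.
Month 5: interest £7.56; balance after payment £0.00.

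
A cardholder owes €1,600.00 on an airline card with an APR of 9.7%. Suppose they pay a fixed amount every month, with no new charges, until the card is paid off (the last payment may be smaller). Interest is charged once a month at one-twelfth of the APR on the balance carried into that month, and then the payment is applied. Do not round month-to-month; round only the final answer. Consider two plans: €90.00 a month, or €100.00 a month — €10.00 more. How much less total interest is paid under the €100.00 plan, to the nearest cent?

Monthly rate r = 9.7%/12 = 0.808333% = 0.00808333.
At €90.00/mo: n = ⌈−ln(1 − rB₀/P)/ln(1+r)⌉ = 20 payments (last €24.36); total interest = total paid − €1,600.00 = €134.36.
At €100.00/mo: 18 payments (last €20.33); total interest €120.33.
Interest saved = €134.36 − €120.33 = €14.03.

€14.03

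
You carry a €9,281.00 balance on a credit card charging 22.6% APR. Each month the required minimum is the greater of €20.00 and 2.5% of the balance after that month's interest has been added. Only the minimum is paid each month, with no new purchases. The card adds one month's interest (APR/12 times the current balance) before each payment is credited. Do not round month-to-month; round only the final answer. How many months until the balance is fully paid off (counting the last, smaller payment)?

Monthly rate r = 22.6%/12 = 1.88333% = 0.0188333.
While 2.5% of the post-interest balance exceeds €20.00, each month B ← (B·(1+r))·(1 − 0.025), i.e. B shrinks by the factor (1+r)·0.975 = 0.99336.
This holds for months 1–371. Entering month 372 the balance is €784.47; 2.5% of the post-interest balance is now below €20.00, so the flat €20.00 minimum applies from here.
From month 372 a fixed €20.00 at rate r clears €784.47 in 72 more payments. Total: 371 + 72 = 443 months.

443 months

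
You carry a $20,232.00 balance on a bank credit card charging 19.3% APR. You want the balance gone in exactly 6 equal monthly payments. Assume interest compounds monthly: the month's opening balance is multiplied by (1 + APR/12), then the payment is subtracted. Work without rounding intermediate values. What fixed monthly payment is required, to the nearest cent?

Monthly rate r = 19.3%/12 = 1.60833% = 0.0160833.
Level-payment amortization: P = B₀·r / (1 − (1+r)^(−n)) = 20232.00·0.0160833 / (1 − 1.01608^(−6)).
Denominator 1 − (1+r)^(−6) = 0.0912926654.
P = 325.398 / 0.0912926654 ≈ 3564.34.

$3,564.34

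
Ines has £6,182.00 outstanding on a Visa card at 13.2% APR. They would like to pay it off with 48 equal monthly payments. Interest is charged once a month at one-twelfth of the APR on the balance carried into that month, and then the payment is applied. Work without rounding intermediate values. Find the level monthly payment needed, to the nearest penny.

£166.46

Monthly rate r = 13.2%/12 = 1.1% = 0.011.
Level-payment amortization: P = B₀·r / (1 − (1+r)^(−n)) = 6182.00·0.011 / (1 − 1.011^(−48)).
Denominator 1 − (1+r)^(−48) = 0.408513916.
P = 68.002 / 0.408513916 ≈ 166.46.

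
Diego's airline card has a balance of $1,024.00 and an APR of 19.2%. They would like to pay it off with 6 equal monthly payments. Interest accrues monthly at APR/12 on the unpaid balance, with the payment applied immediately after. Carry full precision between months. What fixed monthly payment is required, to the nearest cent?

$180.35

Monthly rate r = 19.2%/12 = 1.6% = 0.016.
Level-payment amortization: P = B₀·r / (1 − (1+r)^(−n)) = 1024.00·0.016 / (1 − 1.016^(−6)).
Denominator 1 − (1+r)^(−6) = 0.0908453752.
P = 16.384 / 0.0908453752 ≈ 180.35.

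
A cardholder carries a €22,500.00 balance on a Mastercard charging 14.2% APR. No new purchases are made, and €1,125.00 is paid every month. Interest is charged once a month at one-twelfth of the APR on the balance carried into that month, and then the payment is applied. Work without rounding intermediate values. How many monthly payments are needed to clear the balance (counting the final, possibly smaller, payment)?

Monthly rate r = 14.2%/12 = 1.18333% = 0.0118333.
Recurrence: B ← B·(1+r) − €1,125.00.
Month 1: interest €266.25; balance after payment €21,641.25.
Month 2: interest €256.09; balance after payment €20,772.34.
Closed form: n = −ln(1 − rB₀/P)/ln(1+r) = −ln(0.76333)/ln(1.01183) ≈ 22.957, so the balance reaches zero during payment 23.

23 months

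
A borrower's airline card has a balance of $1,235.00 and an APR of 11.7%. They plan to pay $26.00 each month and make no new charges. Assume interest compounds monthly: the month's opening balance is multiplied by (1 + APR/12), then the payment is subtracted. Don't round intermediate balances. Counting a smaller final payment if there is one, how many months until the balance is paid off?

65 payments

Monthly rate r = 11.7%/12 = 0.975% = 0.00975.
Recurrence: B ← B·(1+r) − $26.00.
Month 1: interest $12.04; balance after payment $1,221.04.
Month 2: interest $11.91; balance after payment $1,206.95.
Closed form: n = −ln(1 − rB₀/P)/ln(1+r) = −ln(0.53687)/ln(1.00975) ≈ 64.104, so the balance reaches zero during payment 65.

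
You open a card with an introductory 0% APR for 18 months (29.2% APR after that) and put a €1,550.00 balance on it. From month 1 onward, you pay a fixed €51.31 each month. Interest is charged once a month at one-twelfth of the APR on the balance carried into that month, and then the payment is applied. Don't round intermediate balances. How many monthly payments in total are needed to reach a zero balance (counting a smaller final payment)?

Promo months 1–18 at r₀ = 0%/12 = 0; months 19+ at r₁ = 29.2%/12 = 0.0243333.
After month 18 (no interest yet): B = €1,550.00 − 18·€51.31 = €626.42.
Then at r₁ with €51.31/mo: n₂ = −ln(1 − r₁·B/P)/ln(1+r₁) ≈ 14.66 → 15 more payments.

33 payments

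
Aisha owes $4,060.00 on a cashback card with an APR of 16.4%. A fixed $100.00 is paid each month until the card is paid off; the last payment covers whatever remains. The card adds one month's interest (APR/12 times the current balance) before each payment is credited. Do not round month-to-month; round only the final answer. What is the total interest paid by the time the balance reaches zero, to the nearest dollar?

Monthly rate r = 16.4%/12 = 1.36667% = 0.0136667.
Payoff takes n = ⌈−ln(1 − rB₀/P)/ln(1+r)⌉ = ⌈59.627⌉ = 60 payments; the last is $62.84.
Total paid = 59·$100.00 + $62.84 = $5,962.84.
Total interest = total paid − principal = $5,962.84 − $4,060.00 = $1,902.84.

$1,903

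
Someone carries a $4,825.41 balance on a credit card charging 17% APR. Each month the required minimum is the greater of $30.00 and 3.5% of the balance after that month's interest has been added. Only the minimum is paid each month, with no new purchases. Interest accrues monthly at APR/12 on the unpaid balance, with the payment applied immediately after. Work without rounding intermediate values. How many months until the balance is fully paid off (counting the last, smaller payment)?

118 months

Monthly rate r = 17%/12 = 1.41667% = 0.0141667.
While 3.5% of the post-interest balance exceeds $30.00, each month B ← (B·(1+r))·(1 − 0.035), i.e. B shrinks by the factor (1+r)·0.965 = 0.97867.
This holds for months 1–81. Entering month 82 the balance is $841.59; 3.5% of the post-interest balance is now below $30.00, so the flat $30.00 minimum applies from here.
From month 82 a fixed $30.00 at rate r clears $841.59 in 37 more payments. Total: 81 + 37 = 118 months.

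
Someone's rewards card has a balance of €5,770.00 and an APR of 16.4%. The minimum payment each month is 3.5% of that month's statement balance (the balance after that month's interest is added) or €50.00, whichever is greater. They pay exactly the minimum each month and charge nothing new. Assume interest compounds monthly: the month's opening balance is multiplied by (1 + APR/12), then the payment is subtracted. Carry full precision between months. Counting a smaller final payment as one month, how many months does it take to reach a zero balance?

100 months

Monthly rate r = 16.4%/12 = 1.36667% = 0.0136667.
While 3.5% of the post-interest balance exceeds €50.00, each month B ← (B·(1+r))·(1 − 0.035), i.e. B shrinks by the factor (1+r)·0.965 = 0.97819.
This holds for months 1–64. Entering month 65 the balance is €1,406.74; 3.5% of the post-interest balance is now below €50.00, so the flat €50.00 minimum applies from here.
From month 65 a fixed €50.00 at rate r clears €1,406.74 in 36 more payments. Total: 64 + 36 = 100 months.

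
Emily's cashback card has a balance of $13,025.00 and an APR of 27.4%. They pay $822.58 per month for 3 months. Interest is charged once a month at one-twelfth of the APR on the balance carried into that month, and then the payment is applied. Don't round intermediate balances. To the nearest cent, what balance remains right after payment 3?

Monthly rate r = 27.4%/12 = 2.28333% = 0.0228333.
Each month: B ← B·(1+r) − $822.58.
Month 1: interest $297.40; balance after payment $12,499.82.
Month 2: interest $285.41; balance after payment $11,962.66.
Month 3: interest $273.15; balance after payment $11,413.22.

$11,413.22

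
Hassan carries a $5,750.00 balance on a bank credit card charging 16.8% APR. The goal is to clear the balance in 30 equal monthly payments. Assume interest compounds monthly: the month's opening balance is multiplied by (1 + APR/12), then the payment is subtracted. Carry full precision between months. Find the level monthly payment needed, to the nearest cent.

$236.05

Monthly rate r = 16.8%/12 = 1.4% = 0.014.
Level-payment amortization: P = B₀·r / (1 − (1+r)^(−n)) = 5750.00·0.014 / (1 − 1.014^(−30)).
Denominator 1 − (1+r)^(−30) = 0.341036515.
P = 80.5 / 0.341036515 ≈ 236.05.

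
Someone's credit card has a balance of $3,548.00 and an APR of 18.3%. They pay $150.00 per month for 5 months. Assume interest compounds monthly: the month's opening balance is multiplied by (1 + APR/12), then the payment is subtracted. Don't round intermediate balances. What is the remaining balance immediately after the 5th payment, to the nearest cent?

$3,053.69

Monthly rate r = 18.3%/12 = 1.525% = 0.01525.
Each month: B ← B·(1+r) − $150.00.
Month 1: interest $54.11; balance after payment $3,452.11.
Month 2: interest $52.64; balance after payment $3,354.75.
Month 3: interest $51.16; balance after payment $3,255.91.
Month 4: interest $49.65; balance after payment $3,155.56.
Month 5: interest $48.12; balance after payment $3,053.69.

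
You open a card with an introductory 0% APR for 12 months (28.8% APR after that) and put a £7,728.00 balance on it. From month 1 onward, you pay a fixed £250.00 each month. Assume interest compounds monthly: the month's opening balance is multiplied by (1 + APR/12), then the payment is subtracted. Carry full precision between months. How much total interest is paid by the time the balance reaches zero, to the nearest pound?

Promo months 1–12 at r₀ = 0%/12 = 0; months 13+ at r₁ = 28.8%/12 = 0.024.
After month 12 (no interest yet): B = £7,728.00 − 12·£250.00 = £4,728.00.
Then at r₁ with £250.00/mo: n₂ = −ln(1 − r₁·B/P)/ln(1+r₁) ≈ 25.51 → 26 more payments.
Total paid = 37·£250.00 + £127.43 = £9,377.43; interest = £9,377.43 − £7,728.00 = £1,649.43.

£1,649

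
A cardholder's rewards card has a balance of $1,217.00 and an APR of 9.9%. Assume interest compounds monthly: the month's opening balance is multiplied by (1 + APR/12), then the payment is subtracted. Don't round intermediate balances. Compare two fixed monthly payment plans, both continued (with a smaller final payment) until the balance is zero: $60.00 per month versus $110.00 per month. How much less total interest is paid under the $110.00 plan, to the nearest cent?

$55.84

Monthly rate r = 9.9%/12 = 0.825% = 0.00825.
At $60.00/mo: n = ⌈−ln(1 − rB₀/P)/ln(1+r)⌉ = 23 payments (last $17.37); total interest = total paid − $1,217.00 = $120.37.
At $110.00/mo: 12 payments (last $71.53); total interest $64.53.
Interest saved = $120.37 − $64.53 = $55.84.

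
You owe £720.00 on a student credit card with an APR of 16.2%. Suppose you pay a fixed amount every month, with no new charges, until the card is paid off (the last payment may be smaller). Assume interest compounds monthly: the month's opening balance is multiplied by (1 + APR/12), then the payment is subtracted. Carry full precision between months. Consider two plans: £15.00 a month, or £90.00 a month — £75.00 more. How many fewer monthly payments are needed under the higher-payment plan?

69 fewer payments

Monthly rate r = 16.2%/12 = 1.35% = 0.0135.
At £15.00/mo: n = ⌈−ln(1 − rB₀/P)/ln(1+r)⌉ = 78 payments (last £12.96); total interest = total paid − £720.00 = £447.96.
At £90.00/mo: 9 payments (last £47.21); total interest £47.21.
Payments saved = 78 − 9 = 69.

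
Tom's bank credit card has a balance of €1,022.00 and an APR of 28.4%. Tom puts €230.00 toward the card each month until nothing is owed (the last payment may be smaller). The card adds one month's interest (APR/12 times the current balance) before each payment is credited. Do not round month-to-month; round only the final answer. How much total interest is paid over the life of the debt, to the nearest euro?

€71

Monthly rate r = 28.4%/12 = 2.36667% = 0.0236667.
Payoff takes n = ⌈−ln(1 − rB₀/P)/ln(1+r)⌉ = ⌈4.750⌉ = 5 payments; the last is €173.06.
Total paid = 4·€230.00 + €173.06 = €1,093.06.
Total interest = total paid − principal = €1,093.06 − €1,022.00 = €71.06.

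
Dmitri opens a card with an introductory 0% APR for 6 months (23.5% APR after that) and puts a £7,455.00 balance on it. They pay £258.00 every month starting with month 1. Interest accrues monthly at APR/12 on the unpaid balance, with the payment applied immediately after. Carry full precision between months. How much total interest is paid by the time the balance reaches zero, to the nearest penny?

Promo months 1–6 at r₀ = 0%/12 = 0; months 7+ at r₁ = 23.5%/12 = 0.0195833.
After month 6 (no interest yet): B = £7,455.00 − 6·£258.00 = £5,907.00.
Then at r₁ with £258.00/mo: n₂ = −ln(1 − r₁·B/P)/ln(1+r₁) ≈ 30.67 → 31 more payments.
Total paid = 36·£258.00 + £174.17 = £9,462.17; interest = £9,462.17 − £7,455.00 = £2,007.17.

£2,007.17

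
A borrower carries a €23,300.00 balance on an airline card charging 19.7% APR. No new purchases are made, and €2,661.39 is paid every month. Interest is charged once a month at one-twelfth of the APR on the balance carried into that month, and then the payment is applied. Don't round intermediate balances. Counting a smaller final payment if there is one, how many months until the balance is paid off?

Monthly rate r = 19.7%/12 = 1.64167% = 0.0164167.
Recurrence: B ← B·(1+r) − €2,661.39.
Month 1: interest €382.51; balance after payment €21,021.12.
Month 2: interest €345.10; balance after payment €18,704.83.
Closed form: n = −ln(1 − rB₀/P)/ln(1+r) = −ln(0.85627)/ln(1.01642) ≈ 9.529, so the balance reaches zero during payment 10.

10 payments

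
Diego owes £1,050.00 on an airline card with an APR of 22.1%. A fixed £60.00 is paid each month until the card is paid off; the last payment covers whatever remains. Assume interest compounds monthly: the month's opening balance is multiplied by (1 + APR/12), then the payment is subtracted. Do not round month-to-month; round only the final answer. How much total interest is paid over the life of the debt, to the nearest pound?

£229

Monthly rate r = 22.1%/12 = 1.84167% = 0.0184167.
Payoff takes n = ⌈−ln(1 − rB₀/P)/ln(1+r)⌉ = ⌈21.318⌉ = 22 payments; the last is £19.21.
Total paid = 21·£60.00 + £19.21 = £1,279.21.
Total interest = total paid − principal = £1,279.21 − £1,050.00 = £229.21.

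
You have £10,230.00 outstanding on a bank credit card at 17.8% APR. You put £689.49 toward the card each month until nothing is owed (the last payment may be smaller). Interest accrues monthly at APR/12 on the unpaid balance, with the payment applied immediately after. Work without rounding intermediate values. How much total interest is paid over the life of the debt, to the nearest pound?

£1,410

Monthly rate r = 17.8%/12 = 1.48333% = 0.0148333.
Payoff takes n = ⌈−ln(1 − rB₀/P)/ln(1+r)⌉ = ⌈16.881⌉ = 17 payments; the last is £608.21.
Total paid = 16·£689.49 + £608.21 = £11,640.05.
Total interest = total paid − principal = £11,640.05 − £10,230.00 = £1,410.05.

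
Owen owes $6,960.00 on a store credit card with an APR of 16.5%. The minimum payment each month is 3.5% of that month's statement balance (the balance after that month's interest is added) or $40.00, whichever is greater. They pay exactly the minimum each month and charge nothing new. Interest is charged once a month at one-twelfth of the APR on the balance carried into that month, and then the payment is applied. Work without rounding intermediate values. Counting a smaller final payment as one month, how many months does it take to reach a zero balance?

Monthly rate r = 16.5%/12 = 1.375% = 0.01375.
While 3.5% of the post-interest balance exceeds $40.00, each month B ← (B·(1+r))·(1 − 0.035), i.e. B shrinks by the factor (1+r)·0.965 = 0.97827.
This holds for months 1–83. Entering month 84 the balance is $1,123.67; 3.5% of the post-interest balance is now below $40.00, so the flat $40.00 minimum applies from here.
From month 84 a fixed $40.00 at rate r clears $1,123.67 in 36 more payments. Total: 83 + 36 = 119 months.

119 months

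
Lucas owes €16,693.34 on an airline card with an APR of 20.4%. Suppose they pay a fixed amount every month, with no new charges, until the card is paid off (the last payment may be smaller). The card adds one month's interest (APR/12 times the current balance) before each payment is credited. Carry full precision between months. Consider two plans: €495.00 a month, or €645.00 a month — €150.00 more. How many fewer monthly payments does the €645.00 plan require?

16 fewer payments

Monthly rate r = 20.4%/12 = 1.7% = 0.017.
At €495.00/mo: n = ⌈−ln(1 − rB₀/P)/ln(1+r)⌉ = 51 payments (last €260.44); total interest = total paid − €16,693.34 = €8,317.10.
At €645.00/mo: 35 payments (last €255.36); total interest €5,492.02.
Payments saved = 51 − 35 = 16.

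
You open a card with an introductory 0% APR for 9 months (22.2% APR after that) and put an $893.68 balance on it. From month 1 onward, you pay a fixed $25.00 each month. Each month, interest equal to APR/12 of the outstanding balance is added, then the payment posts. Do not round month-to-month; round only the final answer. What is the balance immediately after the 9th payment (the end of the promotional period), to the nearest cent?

Promo months 1–9 at r₀ = 0%/12 = 0; months 10+ at r₁ = 22.2%/12 = 0.0185.
After month 9 (no interest yet): B = $893.68 − 9·$25.00 = $668.68.

$668.68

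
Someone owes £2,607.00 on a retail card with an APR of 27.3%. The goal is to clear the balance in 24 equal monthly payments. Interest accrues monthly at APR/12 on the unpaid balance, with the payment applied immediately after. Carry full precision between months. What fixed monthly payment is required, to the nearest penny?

£142.17

Monthly rate r = 27.3%/12 = 2.275% = 0.02275.
Level-payment amortization: P = B₀·r / (1 − (1+r)^(−n)) = 2607.00·0.02275 / (1 − 1.02275^(−24)).
Denominator 1 − (1+r)^(−24) = 0.417182902.
P = 59.3092 / 0.417182902 ≈ 142.17.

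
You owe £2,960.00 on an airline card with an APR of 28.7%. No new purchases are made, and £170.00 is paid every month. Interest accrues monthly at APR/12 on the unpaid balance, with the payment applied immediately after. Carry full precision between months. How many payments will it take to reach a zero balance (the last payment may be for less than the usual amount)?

23 months

Monthly rate r = 28.7%/12 = 2.39167% = 0.0239167.
Recurrence: B ← B·(1+r) − £170.00.
Month 1: interest £70.79; balance after payment £2,860.79.
Month 2: interest £68.42; balance after payment £2,759.21.
Closed form: n = −ln(1 − rB₀/P)/ln(1+r) = −ln(0.58357)/ln(1.02392) ≈ 22.788, so the balance reaches zero during payment 23.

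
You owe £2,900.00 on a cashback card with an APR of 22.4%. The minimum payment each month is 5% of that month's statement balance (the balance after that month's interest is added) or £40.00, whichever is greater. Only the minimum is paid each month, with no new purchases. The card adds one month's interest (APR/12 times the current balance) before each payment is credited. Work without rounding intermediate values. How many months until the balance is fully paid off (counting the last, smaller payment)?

65 months

Monthly rate r = 22.4%/12 = 1.86667% = 0.0186667.
While 5% of the post-interest balance exceeds £40.00, each month B ← (B·(1+r))·(1 − 0.05), i.e. B shrinks by the factor (1+r)·0.95 = 0.96773.
This holds for months 1–40. Entering month 41 the balance is £780.96; 5% of the post-interest balance is now below £40.00, so the flat £40.00 minimum applies from here.
From month 41 a fixed £40.00 at rate r clears £780.96 in 25 more payments. Total: 40 + 25 = 65 months.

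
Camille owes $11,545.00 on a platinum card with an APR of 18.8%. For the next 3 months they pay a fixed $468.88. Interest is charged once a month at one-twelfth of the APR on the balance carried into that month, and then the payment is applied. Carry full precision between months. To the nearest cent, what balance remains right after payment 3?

Monthly rate r = 18.8%/12 = 1.56667% = 0.0156667.
Each month: B ← B·(1+r) − $468.88.
Month 1: interest $180.87; balance after payment $11,256.99.
Month 2: interest $176.36; balance after payment $10,964.47.
Month 3: interest $171.78; balance after payment $10,667.37.

$10,667.37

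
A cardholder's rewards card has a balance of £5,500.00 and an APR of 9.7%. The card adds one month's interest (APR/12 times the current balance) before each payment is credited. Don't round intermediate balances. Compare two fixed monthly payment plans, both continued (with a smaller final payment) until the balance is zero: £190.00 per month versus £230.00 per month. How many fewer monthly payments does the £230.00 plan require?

7 fewer payments

Monthly rate r = 9.7%/12 = 0.808333% = 0.00808333.
At £190.00/mo: n = ⌈−ln(1 − rB₀/P)/ln(1+r)⌉ = 34 payments (last £20.94); total interest = total paid − £5,500.00 = £790.94.
At £230.00/mo: 27 payments (last £156.70); total interest £636.70.
Payments saved = 34 − 27 = 7.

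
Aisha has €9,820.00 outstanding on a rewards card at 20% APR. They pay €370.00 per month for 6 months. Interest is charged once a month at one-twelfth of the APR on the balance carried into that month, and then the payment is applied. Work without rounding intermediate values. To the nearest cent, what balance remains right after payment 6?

Monthly rate r = 20%/12 = 1.66667% = 0.0166667.
Each month: B ← B·(1+r) − €370.00.
Month 1: interest €163.67; balance after payment €9,613.67.
Month 2: interest €160.23; balance after payment €9,403.89.
Month 3: interest €156.73; balance after payment €9,190.63.
Month 4: interest €153.18; balance after payment €8,973.80.
Month 5: interest €149.56; balance after payment €8,753.37.
Month 6: interest €145.89; balance after payment €8,529.26.

€8,529.26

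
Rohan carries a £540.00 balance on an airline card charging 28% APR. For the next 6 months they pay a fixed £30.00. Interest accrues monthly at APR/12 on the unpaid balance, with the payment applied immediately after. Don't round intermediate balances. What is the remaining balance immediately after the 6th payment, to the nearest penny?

Monthly rate r = 28%/12 = 2.33333% = 0.0233333.
Each month: B ← B·(1+r) − £30.00.
Month 1: interest £12.60; balance after payment £522.60.
Month 2: interest £12.19; balance after payment £504.79.
Month 3: interest £11.78; balance after payment £486.57.
Month 4: interest £11.35; balance after payment £467.93.
Month 5: interest £10.92; balance after payment £448.84.
Month 6: interest £10.47; balance after payment £429.32.

£429.32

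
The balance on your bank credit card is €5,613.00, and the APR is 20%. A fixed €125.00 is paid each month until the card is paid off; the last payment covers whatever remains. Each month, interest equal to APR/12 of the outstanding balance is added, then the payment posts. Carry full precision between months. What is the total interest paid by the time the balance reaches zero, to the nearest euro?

Monthly rate r = 20%/12 = 1.66667% = 0.0166667.
Payoff takes n = ⌈−ln(1 − rB₀/P)/ln(1+r)⌉ = ⌈83.483⌉ = 84 payments; the last is €60.63.
Total paid = 83·€125.00 + €60.63 = €10,435.63.
Total interest = total paid − principal = €10,435.63 − €5,613.00 = €4,822.63.

€4,823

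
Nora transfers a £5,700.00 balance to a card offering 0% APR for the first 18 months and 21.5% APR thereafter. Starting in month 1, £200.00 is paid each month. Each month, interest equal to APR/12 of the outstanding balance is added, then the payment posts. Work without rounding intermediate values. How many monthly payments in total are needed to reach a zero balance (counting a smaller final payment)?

30 payments

Promo months 1–18 at r₀ = 0%/12 = 0; months 19+ at r₁ = 21.5%/12 = 0.0179167.
After month 18 (no interest yet): B = £5,700.00 − 18·£200.00 = £2,100.00.
Then at r₁ with £200.00/mo: n₂ = −ln(1 − r₁·B/P)/ln(1+r₁) ≈ 11.74 → 12 more payments.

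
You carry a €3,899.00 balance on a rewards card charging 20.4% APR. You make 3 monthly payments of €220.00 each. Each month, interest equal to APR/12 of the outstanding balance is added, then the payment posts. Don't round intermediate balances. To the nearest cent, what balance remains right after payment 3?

€3,429.97

Monthly rate r = 20.4%/12 = 1.7% = 0.017.
Each month: B ← B·(1+r) − €220.00.
Month 1: interest €66.28; balance after payment €3,745.28.
Month 2: interest €63.67; balance after payment €3,588.95.
Month 3: interest €61.01; balance after payment €3,429.97.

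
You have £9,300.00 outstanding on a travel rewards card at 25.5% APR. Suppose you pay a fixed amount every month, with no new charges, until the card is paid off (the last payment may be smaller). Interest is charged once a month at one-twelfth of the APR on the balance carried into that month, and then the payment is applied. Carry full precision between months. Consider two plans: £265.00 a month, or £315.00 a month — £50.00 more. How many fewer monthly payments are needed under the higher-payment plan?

Monthly rate r = 25.5%/12 = 2.125% = 0.02125.
At £265.00/mo: n = ⌈−ln(1 − rB₀/P)/ln(1+r)⌉ = 66 payments (last £34.05); total interest = total paid − £9,300.00 = £7,959.05.
At £315.00/mo: 47 payments (last £298.87); total interest £5,488.87.
Payments saved = 66 − 47 = 19.

19 fewer payments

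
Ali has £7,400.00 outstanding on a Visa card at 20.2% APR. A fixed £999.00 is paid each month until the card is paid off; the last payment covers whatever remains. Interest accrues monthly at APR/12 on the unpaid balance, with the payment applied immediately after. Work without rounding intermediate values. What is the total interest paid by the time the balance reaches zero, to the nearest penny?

£570.21

Monthly rate r = 20.2%/12 = 1.68333% = 0.0168333.
Payoff takes n = ⌈−ln(1 − rB₀/P)/ln(1+r)⌉ = ⌈7.978⌉ = 8 payments; the last is £977.21.
Total paid = 7·£999.00 + £977.21 = £7,970.21.
Total interest = total paid − principal = £7,970.21 − £7,400.00 = £570.21.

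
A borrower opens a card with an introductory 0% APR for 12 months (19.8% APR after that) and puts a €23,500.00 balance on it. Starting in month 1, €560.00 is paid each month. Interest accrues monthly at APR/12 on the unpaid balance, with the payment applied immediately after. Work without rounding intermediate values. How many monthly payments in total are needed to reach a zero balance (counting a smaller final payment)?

Promo months 1–12 at r₀ = 0%/12 = 0; months 13+ at r₁ = 19.8%/12 = 0.0165.
After month 12 (no interest yet): B = €23,500.00 − 12·€560.00 = €16,780.00.
Then at r₁ with €560.00/mo: n₂ = −ln(1 − r₁·B/P)/ln(1+r₁) ≈ 41.68 → 42 more payments.

54 payments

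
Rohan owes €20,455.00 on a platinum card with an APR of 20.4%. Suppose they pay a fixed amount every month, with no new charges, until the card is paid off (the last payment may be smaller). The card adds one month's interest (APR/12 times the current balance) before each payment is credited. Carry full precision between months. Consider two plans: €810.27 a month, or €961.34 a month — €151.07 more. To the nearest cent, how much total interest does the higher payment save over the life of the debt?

Monthly rate r = 20.4%/12 = 1.7% = 0.017.
At €810.27/mo: n = ⌈−ln(1 − rB₀/P)/ln(1+r)⌉ = 34 payments (last €210.90); total interest = total paid − €20,455.00 = €6,494.81.
At €961.34/mo: 27 payments (last €611.61); total interest €5,151.45.
Interest saved = €6,494.81 − €5,151.45 = €1,343.36.

€1,343.36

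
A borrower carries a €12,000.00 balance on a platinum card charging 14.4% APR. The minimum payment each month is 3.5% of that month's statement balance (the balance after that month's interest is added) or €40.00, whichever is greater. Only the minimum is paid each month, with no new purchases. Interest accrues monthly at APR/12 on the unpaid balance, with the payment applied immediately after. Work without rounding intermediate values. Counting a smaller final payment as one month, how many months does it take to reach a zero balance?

135 months

Monthly rate r = 14.4%/12 = 1.2% = 0.012.
While 3.5% of the post-interest balance exceeds €40.00, each month B ← (B·(1+r))·(1 − 0.035), i.e. B shrinks by the factor (1+r)·0.965 = 0.97658.
This holds for months 1–100. Entering month 101 the balance is €1,121.93; 3.5% of the post-interest balance is now below €40.00, so the flat €40.00 minimum applies from here.
From month 101 a fixed €40.00 at rate r clears €1,121.93 in 35 more payments. Total: 100 + 35 = 135 months.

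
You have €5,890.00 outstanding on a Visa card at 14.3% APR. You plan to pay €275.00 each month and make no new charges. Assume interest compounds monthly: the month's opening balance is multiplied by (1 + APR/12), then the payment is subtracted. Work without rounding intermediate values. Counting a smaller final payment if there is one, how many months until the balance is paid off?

Monthly rate r = 14.3%/12 = 1.19167% = 0.0119167.
Recurrence: B ← B·(1+r) − €275.00.
Month 1: interest €70.19; balance after payment €5,685.19.
Month 2: interest €67.75; balance after payment €5,477.94.
Closed form: n = −ln(1 − rB₀/P)/ln(1+r) = −ln(0.74477)/ln(1.01192) ≈ 24.876, so the balance reaches zero during payment 25.

25 months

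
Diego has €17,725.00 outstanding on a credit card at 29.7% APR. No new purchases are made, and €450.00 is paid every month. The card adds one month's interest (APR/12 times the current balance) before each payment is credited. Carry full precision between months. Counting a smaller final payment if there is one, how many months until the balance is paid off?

Monthly rate r = 29.7%/12 = 2.475% = 0.02475.
Recurrence: B ← B·(1+r) − €450.00.
Month 1: interest €438.69; balance after payment €17,713.69.
Month 2: interest €438.41; balance after payment €17,702.11.
Closed form: n = −ln(1 − rB₀/P)/ln(1+r) = −ln(0.025125)/ln(1.02475) ≈ 150.679, so the balance reaches zero during payment 151.

151 months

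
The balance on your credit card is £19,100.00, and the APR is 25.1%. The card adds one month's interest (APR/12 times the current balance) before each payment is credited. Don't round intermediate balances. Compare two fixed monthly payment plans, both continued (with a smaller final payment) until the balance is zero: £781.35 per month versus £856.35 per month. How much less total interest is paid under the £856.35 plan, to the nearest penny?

£1,032.69

Monthly rate r = 25.1%/12 = 2.09167% = 0.0209167.
At £781.35/mo: n = ⌈−ln(1 − rB₀/P)/ln(1+r)⌉ = 35 payments (last £461.91); total interest = total paid − £19,100.00 = £7,927.81.
At £856.35/mo: 31 payments (last £304.62); total interest £6,895.12.
Interest saved = £7,927.81 − £6,895.12 = £1,032.69.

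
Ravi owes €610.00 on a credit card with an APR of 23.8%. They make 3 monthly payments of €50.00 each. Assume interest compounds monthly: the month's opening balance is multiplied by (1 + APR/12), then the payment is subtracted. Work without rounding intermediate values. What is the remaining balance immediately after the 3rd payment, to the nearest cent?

Monthly rate r = 23.8%/12 = 1.98333% = 0.0198333.
Each month: B ← B·(1+r) − €50.00.
Month 1: interest €12.10; balance after payment €572.10.
Month 2: interest €11.35; balance after payment €533.44.
Month 3: interest €10.58; balance after payment €494.02.

€494.02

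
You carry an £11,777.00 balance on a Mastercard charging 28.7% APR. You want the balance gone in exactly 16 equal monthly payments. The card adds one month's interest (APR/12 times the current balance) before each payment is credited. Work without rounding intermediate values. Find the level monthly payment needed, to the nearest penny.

Monthly rate r = 28.7%/12 = 2.39167% = 0.0239167.
Level-payment amortization: P = B₀·r / (1 − (1+r)^(−n)) = 11777.00·0.0239167 / (1 − 1.02392^(−16)).
Denominator 1 − (1+r)^(−16) = 0.314880696.
P = 281.667 / 0.314880696 ≈ 894.52.

£894.52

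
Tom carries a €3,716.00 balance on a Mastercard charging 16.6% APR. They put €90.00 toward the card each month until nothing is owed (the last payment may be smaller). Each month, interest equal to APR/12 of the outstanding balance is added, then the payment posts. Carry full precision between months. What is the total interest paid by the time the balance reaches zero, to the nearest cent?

€1,830.67

Monthly rate r = 16.6%/12 = 1.38333% = 0.0138333.
Payoff takes n = ⌈−ln(1 − rB₀/P)/ln(1+r)⌉ = ⌈61.628⌉ = 62 payments; the last is €56.67.
Total paid = 61·€90.00 + €56.67 = €5,546.67.
Total interest = total paid − principal = €5,546.67 − €3,716.00 = €1,830.67.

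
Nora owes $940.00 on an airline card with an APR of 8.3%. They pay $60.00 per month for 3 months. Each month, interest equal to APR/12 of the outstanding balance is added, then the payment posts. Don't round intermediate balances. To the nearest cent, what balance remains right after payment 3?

$778.39

Monthly rate r = 8.3%/12 = 0.691667% = 0.00691667.
Each month: B ← B·(1+r) − $60.00.
Month 1: interest $6.50; balance after payment $886.50.
Month 2: interest $6.13; balance after payment $832.63.
Month 3: interest $5.76; balance after payment $778.39.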